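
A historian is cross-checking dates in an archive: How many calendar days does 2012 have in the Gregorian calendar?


Year: 2012
Check leap year rules:
Divisible by 4? Yes
Divisible by 100? No
2012 is a leap year
Days: 366

366


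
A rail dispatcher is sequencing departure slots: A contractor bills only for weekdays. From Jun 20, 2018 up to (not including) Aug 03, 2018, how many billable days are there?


Start: 2018-06-20 (Wednesday)
End (exclusive): 2018-08-03 (Friday)
Total calendar days: 44
Full weeks: 44 // 7 = 6 -> 30 weekdays
Remaining 2 days starting on Wednesday:
  Wed(w), Thu(w) -> 2 weekdays
Total business days: 30 + 2 = 32

32


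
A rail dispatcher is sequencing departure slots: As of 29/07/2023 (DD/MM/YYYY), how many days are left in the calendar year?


Start: July 29, 2023
End: December 31, 2023
Days left in July: 2
August: 31
September: 30
October: 31
November: 30
... plus remaining months
Sum of remaining months: 153
Total: 2 + 153 = 155

155


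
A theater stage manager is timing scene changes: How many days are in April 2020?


Month: April
Year: 2020
April is a 30-day month
Total: 30 days

30


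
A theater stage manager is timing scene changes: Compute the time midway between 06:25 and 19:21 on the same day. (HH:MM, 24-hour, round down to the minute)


Start time: 06:25 = 385 minutes from midnight
End time: 19:21 = 1161 minutes from midnight
Sum: 385 + 1161 = 1546
Midpoint: 1546 / 2 = 773 minutes
Convert: 773 / 60 = 12 hours, 53 minutes
Result: 12:53

12:53


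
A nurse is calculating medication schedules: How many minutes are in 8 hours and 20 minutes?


Hours: 8
Minutes: 20
Convert hours to minutes: 8 x 60 = 480
Add remaining minutes: 480 + 20 = 500

500


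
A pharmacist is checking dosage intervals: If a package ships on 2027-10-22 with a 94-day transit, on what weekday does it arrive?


Start: 2027-10-22 (Friday)
Step 1 - find target date: add 94 days
  2027-10-22 + 94 days = 2028-01-24
Step 2 - day of week:
  94 mod 7 = 3
  Friday + 3 days -> Monday
Result: Monday (2028-01-24)

Monday


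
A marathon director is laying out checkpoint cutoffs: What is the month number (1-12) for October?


Calendar month order:
9. September
10. October <--
11. November
October is month number 10

10


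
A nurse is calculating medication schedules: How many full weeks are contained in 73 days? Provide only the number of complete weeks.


Total days: 73
Days per week: 7
Division: 73 / 7 = 10 remainder 3
Complete weeks: 10
Remaining days: 3

10


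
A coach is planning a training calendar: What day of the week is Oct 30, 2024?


Date: 2024-10-30
January 1, 2024 is a Monday
Day of year: 304
Offset from Jan 1: 303 days
303 mod 7 = 2
Result: Wednesday

Wednesday


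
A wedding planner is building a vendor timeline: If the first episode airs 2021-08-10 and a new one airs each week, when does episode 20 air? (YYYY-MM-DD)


First occurrence: 2021-08-10 (occurrence 1)
Each occurrence is 7 days after the previous.
Occurrence 20 is 19 weeks after the first.
19 weeks = 133 days
2021-08-10 + 133 days = 2021-12-21

2021-12-21


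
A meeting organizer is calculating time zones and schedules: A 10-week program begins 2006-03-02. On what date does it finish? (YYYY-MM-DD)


Start: 2006-03-02
Weeks to add: 10
Convert to days: 10 x 7 = 70 days
Add 70 days to 2006-03-02
Result: 2006-05-11

2006-05-11


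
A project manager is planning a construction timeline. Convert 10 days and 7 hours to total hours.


Days: 10
Extra hours: 7
Hours per day: 24
Days to hours: 10 x 24 = 240
Total: 240 + 7 = 247

247


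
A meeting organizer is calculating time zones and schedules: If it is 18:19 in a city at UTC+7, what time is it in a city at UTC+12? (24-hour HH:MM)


Local time: 18:19 at UTC+7 (offset 7h)
Target zone: UTC+12 (offset 12h)
Difference: 12 - (7) = 5 hours
Calculation: 18 + (5) = 23
Result: 23:19

23:19


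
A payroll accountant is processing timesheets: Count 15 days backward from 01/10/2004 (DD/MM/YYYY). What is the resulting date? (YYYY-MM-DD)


Start: 2004-10-01
Subtracting 15 days
Days already passed in October: 1
After going back through October: 14 more days to subtract
September 2004 has 30 days, need 14
Result: 2004-09-16

2004-09-16


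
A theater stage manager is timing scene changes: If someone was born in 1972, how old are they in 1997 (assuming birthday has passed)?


Birth year: 1972
Current year: 1997
Age = current year - birth year
Age = 1997 - 1972 = 25

25


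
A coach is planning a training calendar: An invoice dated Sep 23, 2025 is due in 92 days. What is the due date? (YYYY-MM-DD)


Start: 2025-09-23
Adding 92 days
Days remaining in September: 7
After September: 85 days still to add
October 2025: 31 days, 54 remaining
November 2025: 30 days, 24 remaining
December 2025 has 31 days, need 24
Result: 2025-12-24

2025-12-24


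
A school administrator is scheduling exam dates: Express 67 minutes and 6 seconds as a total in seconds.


Minutes: 67
Seconds: 6
Convert minutes to seconds: 67 x 60 = 4020
Add remaining seconds: 4020 + 6 = 4026

4026


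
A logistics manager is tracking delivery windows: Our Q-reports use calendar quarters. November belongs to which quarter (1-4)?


Month: November (month 11)
Q1: January-March (months 1-3)
Q2: April-June (months 4-6)
Q3: July-September (months 7-9)
Q4: October-December (months 10-12)
Month 11 falls in Q4

4


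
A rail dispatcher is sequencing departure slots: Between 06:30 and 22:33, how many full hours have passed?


Start: 06:30
End: 22:33
Hour difference: 22 - 6 = 16 hours
Minute difference: 33 - 30 = 3 minutes
Total minutes: 963
Complete hours: 963 / 60 = 16 (remainder 3)

16


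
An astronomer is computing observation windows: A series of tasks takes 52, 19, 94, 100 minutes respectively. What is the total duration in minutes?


Durations: 52, 19, 94, 100
Running sum: 52
+ 19 = 71
+ 94 = 165
+ 100 = 265
Total duration: 265 minutes
That is 4 hours and 25 minutes

265


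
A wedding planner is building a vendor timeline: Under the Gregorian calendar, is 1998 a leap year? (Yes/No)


Year: 1998
Divisible by 4? 1998 / 4 = 499.5 -> No
Not divisible by 4, so NOT a leap year

No


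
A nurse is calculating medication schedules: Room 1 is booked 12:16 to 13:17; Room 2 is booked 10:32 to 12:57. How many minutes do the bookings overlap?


Interval A: [736, 797] minutes from midnight
Interval B: [632, 777] minutes from midnight
Overlap start = max(736, 632) = 736
Overlap end = min(797, 777) = 777
Overlap = 777 - 736 = 41 minutes

41


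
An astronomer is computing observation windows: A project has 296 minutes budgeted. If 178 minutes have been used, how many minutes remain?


Total budget: 296 minutes
Time used: 178 minutes
Remaining: 296 - 178 = 118 minutes
Percent used: 60.1%
Percent remaining: 39.9%

118


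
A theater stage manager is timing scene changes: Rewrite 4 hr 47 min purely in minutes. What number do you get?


Hours: 4
Extra minutes: 47
Minutes per hour: 60
Hours to minutes: 4 x 60 = 240
Total: 240 + 47 = 287

287


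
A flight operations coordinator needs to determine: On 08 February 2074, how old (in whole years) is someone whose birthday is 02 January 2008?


Birth: 2008-01-02
Reference: 2074-02-08
Year difference: 2074 - 2008 = 66
Has birthday (01-02) occurred by 02-08? Yes
Age in full years: 66

66


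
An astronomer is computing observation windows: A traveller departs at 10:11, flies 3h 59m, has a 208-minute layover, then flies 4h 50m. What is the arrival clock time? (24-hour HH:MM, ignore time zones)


Depart: 10:11
Leg 1: +239 min -> 14:10
Layover: +208 min -> 17:38
Leg 2: +290 min -> 22:28
Total travel: 737 minutes = 12h 17m
Arrival: 22:28

22:28


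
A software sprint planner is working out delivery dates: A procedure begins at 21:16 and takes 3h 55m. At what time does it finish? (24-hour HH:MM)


Start time: 21:16
Adding: 3 hours 55 minutes
Minutes: 16 + 55 = 71
Minute overflow: 71 >= 60, so carry 1 hour, minutes = 11
Hours: 21 + 3 + 1 = 25
Hour wraparound: 25 mod 24 = 1
Result: 01:11

01:11


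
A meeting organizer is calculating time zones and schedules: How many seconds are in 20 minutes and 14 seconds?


Minutes: 20
Extra seconds: 14
Seconds per minute: 60
Minutes to seconds: 20 x 60 = 1200
Total: 1200 + 14 = 1214

1214


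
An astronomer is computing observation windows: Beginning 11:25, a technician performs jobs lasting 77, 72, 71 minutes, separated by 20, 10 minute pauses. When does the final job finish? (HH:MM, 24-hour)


Start: 11:25 = 685 min from midnight
  after task 1 (77 min): 12:42
  after break (20 min): 13:02
  after task 2 (72 min): 14:14
  after break (10 min): 14:24
  after task 3 (71 min): 15:35
Total elapsed: 250 minutes
End time: 15:35

15:35


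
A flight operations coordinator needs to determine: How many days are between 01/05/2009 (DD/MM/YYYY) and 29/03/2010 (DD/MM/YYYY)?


Start date: 2009-05-01
End date: 2010-03-29
May 2009: +31 days
Jun 2009: +30 days
Jul 2009: +31 days
... (8 more months)
Total: 332 days

332


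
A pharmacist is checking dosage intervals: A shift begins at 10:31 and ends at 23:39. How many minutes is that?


Start time: 10:31 = 631 minutes from midnight
End time: 23:39 = 1419 minutes from midnight
Difference: 1419 - 631 = 788 minutes
That is 13 hours and 8 minutes

788


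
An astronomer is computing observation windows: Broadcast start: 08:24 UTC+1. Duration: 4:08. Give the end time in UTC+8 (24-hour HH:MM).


Start: 08:24 in UTC+1
Step 1 - add duration:
  minutes: 24 + 8 = 32
  hours: 8 + 4 + 0 = 12
  end in UTC+1: 12:32
Step 2 - convert UTC+1 -> UTC+8:
  offset difference: 8 - (1) = 7 hours
  12 + (7) = 19 -> mod 24 = 19
Result: 19:32 in UTC+8

19:32


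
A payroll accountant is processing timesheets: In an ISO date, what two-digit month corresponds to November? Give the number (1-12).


Calendar month order:
10. October
11. November <--
12. December
November is month number 11

11


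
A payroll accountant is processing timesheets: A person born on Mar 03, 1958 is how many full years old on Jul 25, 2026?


Birth: 1958-03-03
Reference: 2026-07-25
Year difference: 2026 - 1958 = 68
Has birthday (03-03) occurred by 07-25? Yes
Age in full years: 68

68


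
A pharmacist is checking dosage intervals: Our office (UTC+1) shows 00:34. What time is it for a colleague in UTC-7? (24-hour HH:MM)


Local time: 00:34 at UTC+1 (offset 1h)
Target zone: UTC-7 (offset -7h)
Difference: -7 - (1) = -8 hours
Calculation: 0 + (-8) = -8
Wraparound: (-8) mod 24 = 16
Result: 16:34

16:34


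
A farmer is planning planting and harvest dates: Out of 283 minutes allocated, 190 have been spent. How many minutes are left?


Total budget: 283 minutes
Time used: 190 minutes
Remaining: 283 - 190 = 93 minutes
Percent used: 67.1%
Percent remaining: 32.9%

93


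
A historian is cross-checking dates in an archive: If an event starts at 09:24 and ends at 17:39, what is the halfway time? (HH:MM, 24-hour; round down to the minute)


Start time: 09:24 = 564 minutes from midnight
End time: 17:39 = 1059 minutes from midnight
Sum: 564 + 1059 = 1623
Midpoint: 1623 / 2 = 811 minutes
Convert: 811 / 60 = 13 hours, 31 minutes
Result: 13:31

13:31


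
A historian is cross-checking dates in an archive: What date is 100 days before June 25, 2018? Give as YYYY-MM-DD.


Start: 2018-06-25
Subtracting 100 days
Days already passed in June: 25
After going back through June: 75 more days to subtract
May 2018: 31 days, 44 remaining
April 2018: 30 days, 14 remaining
March 2018 has 31 days, need 14
Result: 2018-03-17

2018-03-17


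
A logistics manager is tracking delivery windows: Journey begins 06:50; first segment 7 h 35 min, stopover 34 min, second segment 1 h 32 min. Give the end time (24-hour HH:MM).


Depart: 06:50
Leg 1: +455 min -> 14:25
Layover: +34 min -> 14:59
Leg 2: +92 min -> 16:31
Total travel: 581 minutes = 9h 41m
Arrival: 16:31

16:31


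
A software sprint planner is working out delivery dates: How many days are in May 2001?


Month: May
Year: 2001
May is a 31-day month
Total: 31 days

31


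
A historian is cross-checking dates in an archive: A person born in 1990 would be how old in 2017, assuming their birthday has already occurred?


Birth year: 1990
Current year: 2017
Age = current year - birth year
Age = 2017 - 1990 = 27

27


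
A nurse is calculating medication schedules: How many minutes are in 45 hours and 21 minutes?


Hours: 45
Extra minutes: 21
Minutes per hour: 60
Hours to minutes: 45 x 60 = 2700
Total: 2700 + 21 = 2721

2721


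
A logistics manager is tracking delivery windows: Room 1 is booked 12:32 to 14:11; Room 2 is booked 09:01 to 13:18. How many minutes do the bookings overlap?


Interval A: [752, 851] minutes from midnight
Interval B: [541, 798] minutes from midnight
Overlap start = max(752, 541) = 752
Overlap end = min(851, 798) = 798
Overlap = 798 - 752 = 46 minutes

46


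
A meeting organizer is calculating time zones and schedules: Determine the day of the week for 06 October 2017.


Date: 2017-10-06
January 1, 2017 is a Sunday
Day of year: 279
Offset from Jan 1: 278 days
278 mod 7 = 5
Result: Friday

Friday


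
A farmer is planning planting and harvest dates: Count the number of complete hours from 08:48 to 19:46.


Start: 08:48
End: 19:46
Hour difference: 19 - 8 = 11 hours
Minute difference: 46 - 48 = -2 minutes
Total minutes: 658
Complete hours: 658 / 60 = 10 (remainder 58)

10


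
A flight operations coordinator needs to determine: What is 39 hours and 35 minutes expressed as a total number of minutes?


Hours: 39
Minutes: 35
Convert hours to minutes: 39 x 60 = 2340
Add remaining minutes: 2340 + 35 = 2375

2375


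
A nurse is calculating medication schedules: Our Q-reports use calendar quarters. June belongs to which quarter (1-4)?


Month: June (month 6)
Q1: January-March (months 1-3)
Q2: April-June (months 4-6)
Q3: July-September (months 7-9)
Q4: October-December (months 10-12)
Month 6 falls in Q2

2


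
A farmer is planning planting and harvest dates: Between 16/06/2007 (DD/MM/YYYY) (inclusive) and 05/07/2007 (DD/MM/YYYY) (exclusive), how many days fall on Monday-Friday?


Start: 2007-06-16 (Saturday)
End (exclusive): 2007-07-05 (Thursday)
Total calendar days: 19
Full weeks: 19 // 7 = 2 -> 10 weekdays
Remaining 5 days starting on Saturday:
  Sat(-), Sun(-), Mon(w), Tue(w), Wed(w) -> 3 weekdays
Total business days: 10 + 3 = 13

13


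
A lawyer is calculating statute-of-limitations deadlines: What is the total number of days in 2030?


Year: 2030
Check leap year rules:
Divisible by 4? No
2030 is not a leap year
Days: 365

365


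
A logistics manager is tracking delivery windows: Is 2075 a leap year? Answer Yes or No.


Year: 2075
Divisible by 4? 2075 / 4 = 518.75 -> No
Not divisible by 4, so NOT a leap year

No


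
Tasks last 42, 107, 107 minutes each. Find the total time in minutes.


Durations: 42, 107, 107
Running sum: 42
+ 107 = 149
+ 107 = 256
Total duration: 256 minutes
That is 4 hours and 16 minutes

256


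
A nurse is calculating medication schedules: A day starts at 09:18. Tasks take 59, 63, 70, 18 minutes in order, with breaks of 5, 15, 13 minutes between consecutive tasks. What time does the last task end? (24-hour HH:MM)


Start: 09:18 = 558 min from midnight
  after task 1 (59 min): 10:17
  after break (5 min): 10:22
  after task 2 (63 min): 11:25
  after break (15 min): 11:40
  after task 3 (70 min): 12:50
  after break (13 min): 13:03
  after task 4 (18 min): 13:21
Total elapsed: 243 minutes
End time: 13:21

13:21


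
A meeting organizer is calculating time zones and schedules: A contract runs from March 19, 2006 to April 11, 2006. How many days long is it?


Start date: 2006-03-19
End date: 2006-04-11
Mar 2006: +13 days
Apr 2006: +10 days
Total: 23 days

23


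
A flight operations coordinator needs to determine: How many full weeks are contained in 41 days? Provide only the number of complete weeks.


Total days: 41
Days per week: 7
Division: 41 / 7 = 5 remainder 6
Complete weeks: 5
Remaining days: 6

5


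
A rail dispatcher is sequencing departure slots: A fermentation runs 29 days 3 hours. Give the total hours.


Days: 29
Extra hours: 3
Hours per day: 24
Days to hours: 29 x 24 = 696
Total: 696 + 3 = 699

699


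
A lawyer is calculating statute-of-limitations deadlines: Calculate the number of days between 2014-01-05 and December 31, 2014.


Start: January 05, 2014
End: December 31, 2014
Days left in January: 26
February: 28
March: 31
April: 30
May: 31
... plus remaining months
Sum of remaining months: 334
Total: 26 + 334 = 360

360


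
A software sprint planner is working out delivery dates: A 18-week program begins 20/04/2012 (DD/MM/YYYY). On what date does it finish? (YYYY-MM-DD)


Start: 2012-04-20
Weeks to add: 18
Convert to days: 18 x 7 = 126 days
Add 126 days to 2012-04-20
Result: 2012-08-24

2012-08-24


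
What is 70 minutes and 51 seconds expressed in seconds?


Minutes: 70
Extra seconds: 51
Seconds per minute: 60
Minutes to seconds: 70 x 60 = 4200
Total: 4200 + 51 = 4251

4251


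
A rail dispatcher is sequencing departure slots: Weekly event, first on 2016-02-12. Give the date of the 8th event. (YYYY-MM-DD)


First occurrence: 2016-02-12 (occurrence 1)
Each occurrence is 7 days after the previous.
Occurrence 8 is 7 weeks after the first.
7 weeks = 49 days
2016-02-12 + 49 days = 2016-04-01

2016-04-01


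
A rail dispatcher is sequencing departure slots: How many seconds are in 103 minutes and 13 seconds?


Minutes: 103
Seconds: 13
Convert minutes to seconds: 103 x 60 = 6180
Add remaining seconds: 6180 + 13 = 6193

6193


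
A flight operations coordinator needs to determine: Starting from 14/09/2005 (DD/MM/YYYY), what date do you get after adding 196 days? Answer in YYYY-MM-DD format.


Start: 2005-09-14
Adding 196 days
Days remaining in September: 16
After September: 180 days still to add
October 2005: 31 days, 149 remaining
November 2005: 30 days, 119 remaining
December 2005: 31 days, 88 remaining
January 2006: 31 days, 57 remaining
Result: 2006-03-29

2006-03-29


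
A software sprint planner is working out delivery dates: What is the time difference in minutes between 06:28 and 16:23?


Start time: 06:28 = 388 minutes from midnight
End time: 16:23 = 983 minutes from midnight
Difference: 983 - 388 = 595 minutes
That is 9 hours and 55 minutes

595


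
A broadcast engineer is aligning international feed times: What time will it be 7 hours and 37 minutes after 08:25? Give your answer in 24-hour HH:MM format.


Start time: 08:25
Adding: 7 hours 37 minutes
Minutes: 25 + 37 = 62
Minute overflow: 62 >= 60, so carry 1 hour, minutes = 2
Hours: 8 + 7 + 1 = 16
Result: 16:02

16:02


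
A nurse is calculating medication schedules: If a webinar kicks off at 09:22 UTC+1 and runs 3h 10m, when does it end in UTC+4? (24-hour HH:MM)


Start: 09:22 in UTC+1
Step 1 - add duration:
  minutes: 22 + 10 = 32
  hours: 9 + 3 + 0 = 12
  end in UTC+1: 12:32
Step 2 - convert UTC+1 -> UTC+4:
  offset difference: 4 - (1) = 3 hours
  12 + (3) = 15 -> mod 24 = 15
Result: 15:32 in UTC+4

15:32


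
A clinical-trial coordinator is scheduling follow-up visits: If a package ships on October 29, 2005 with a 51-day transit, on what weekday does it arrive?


Start: 2005-10-29 (Saturday)
Step 1 - find target date: add 51 days
  2005-10-29 + 51 days = 2005-12-19
Step 2 - day of week:
  51 mod 7 = 2
  Saturday + 2 days -> Monday
Result: Monday (2005-12-19)

Monday


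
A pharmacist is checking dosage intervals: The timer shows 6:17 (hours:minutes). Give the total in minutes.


Hours: 6
Minutes: 17
Convert hours to minutes: 6 x 60 = 360
Add remaining minutes: 360 + 17 = 377

377


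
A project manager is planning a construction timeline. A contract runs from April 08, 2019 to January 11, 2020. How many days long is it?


Start date: 2019-04-08
End date: 2020-01-11
Apr 2019: +23 days
May 2019: +31 days
Jun 2019: +30 days
... (7 more months)
Total: 278 days

278


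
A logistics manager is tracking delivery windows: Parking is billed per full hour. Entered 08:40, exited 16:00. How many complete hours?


Start: 08:40
End: 16:00
Hour difference: 16 - 8 = 8 hours
Minute difference: 0 - 40 = -40 minutes
Total minutes: 440
Complete hours: 440 / 60 = 7 (remainder 20)

7


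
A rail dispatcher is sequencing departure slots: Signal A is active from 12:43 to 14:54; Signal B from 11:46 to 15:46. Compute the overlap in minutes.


Interval A: [763, 894] minutes from midnight
Interval B: [706, 946] minutes from midnight
Overlap start = max(763, 706) = 763
Overlap end = min(894, 946) = 894
Overlap = 894 - 763 = 131 minutes

131


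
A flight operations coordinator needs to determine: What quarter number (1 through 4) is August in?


Month: August (month 8)
Q1: January-March (months 1-3)
Q2: April-June (months 4-6)
Q3: July-September (months 7-9)
Q4: October-December (months 10-12)
Month 8 falls in Q3

3


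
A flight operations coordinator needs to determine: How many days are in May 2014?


Month: May
Year: 2014
May is a 31-day month
Total: 31 days

31


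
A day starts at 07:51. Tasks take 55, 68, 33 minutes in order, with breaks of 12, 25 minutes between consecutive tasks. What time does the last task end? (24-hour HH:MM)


Start: 07:51 = 471 min from midnight
  after task 1 (55 min): 08:46
  after break (12 min): 08:58
  after task 2 (68 min): 10:06
  after break (25 min): 10:31
  after task 3 (33 min): 11:04
Total elapsed: 193 minutes
End time: 11:04

11:04


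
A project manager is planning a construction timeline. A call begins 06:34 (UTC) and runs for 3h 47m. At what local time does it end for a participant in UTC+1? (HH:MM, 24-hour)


Start: 06:34 in UTC
Step 1 - add duration:
  minutes: 34 + 47 = 81 (carry 1h)
  hours: 6 + 3 + 1 = 10
  end in UTC: 10:21
Step 2 - convert UTC -> UTC+1:
  offset difference: 1 - (0) = 1 hours
  10 + (1) = 11 -> mod 24 = 11
Result: 11:21 in UTC+1

11:21


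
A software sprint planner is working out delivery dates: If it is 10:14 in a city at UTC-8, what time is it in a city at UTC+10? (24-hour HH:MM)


Local time: 10:14 at UTC-8 (offset -8h)
Target zone: UTC+10 (offset 10h)
Difference: 10 - (-8) = 18 hours
Calculation: 10 + (18) = 28
Wraparound: (28) mod 24 = 4
Result: 04:14

04:14


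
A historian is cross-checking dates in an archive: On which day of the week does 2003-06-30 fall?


Date: 2003-06-30
January 1, 2003 is a Wednesday
Day of year: 181
Offset from Jan 1: 180 days
180 mod 7 = 5
Result: Monday

Monday


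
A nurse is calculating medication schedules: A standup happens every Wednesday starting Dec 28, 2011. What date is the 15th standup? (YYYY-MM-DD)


First occurrence: 2011-12-28 (occurrence 1)
Each occurrence is 7 days after the previous.
Occurrence 15 is 14 weeks after the first.
14 weeks = 98 days
2011-12-28 + 98 days = 2012-04-04

2012-04-04


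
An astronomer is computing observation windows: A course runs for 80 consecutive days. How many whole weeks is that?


Total days: 80
Days per week: 7
Division: 80 / 7 = 11 remainder 3
Complete weeks: 11
Remaining days: 3

11


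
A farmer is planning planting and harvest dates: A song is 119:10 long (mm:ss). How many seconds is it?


Minutes: 119
Extra seconds: 10
Seconds per minute: 60
Minutes to seconds: 119 x 60 = 7140
Total: 7140 + 10 = 7150

7150


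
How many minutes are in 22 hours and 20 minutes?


Hours: 22
Extra minutes: 20
Minutes per hour: 60
Hours to minutes: 22 x 60 = 1320
Total: 1320 + 20 = 1340

1340


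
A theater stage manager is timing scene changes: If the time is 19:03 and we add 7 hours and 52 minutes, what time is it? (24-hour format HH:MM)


Start time: 19:03
Adding: 7 hours 52 minutes
Minutes: 3 + 52 = 55
Hours: 19 + 7 + 0 = 26
Hour wraparound: 26 mod 24 = 2
Result: 02:55

02:55


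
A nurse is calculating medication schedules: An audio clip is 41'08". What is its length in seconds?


Minutes: 41
Seconds: 8
Convert minutes to seconds: 41 x 60 = 2460
Add remaining seconds: 2460 + 8 = 2468

2468


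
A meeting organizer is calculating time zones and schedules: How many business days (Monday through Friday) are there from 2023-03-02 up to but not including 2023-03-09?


Start: 2023-03-02 (Thursday)
End (exclusive): 2023-03-09 (Thursday)
Total calendar days: 7
Full weeks: 7 // 7 = 1 -> 5 weekdays
Remaining 0 days starting on Thursday:
Total business days: 5 + 0 = 5

5


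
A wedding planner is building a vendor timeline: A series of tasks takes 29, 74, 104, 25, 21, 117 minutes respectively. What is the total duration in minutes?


Durations: 29, 74, 104, 25, 21, 117
Running sum: 29
+ 74 = 103
+ 104 = 207
+ 25 = 232
+ 21 = 253
+ 117 = 370
Total duration: 370 minutes
That is 6 hours and 10 minutes

370


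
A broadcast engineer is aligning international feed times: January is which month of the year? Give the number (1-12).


Calendar month order:
1. January <--
2. February
January is month number 1

1


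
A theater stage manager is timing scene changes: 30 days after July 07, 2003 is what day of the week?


Start: 2003-07-07 (Monday)
Step 1 - find target date: add 30 days
  2003-07-07 + 30 days = 2003-08-06
Step 2 - day of week:
  30 mod 7 = 2
  Monday + 2 days -> Wednesday
Result: Wednesday (2003-08-06)

Wednesday


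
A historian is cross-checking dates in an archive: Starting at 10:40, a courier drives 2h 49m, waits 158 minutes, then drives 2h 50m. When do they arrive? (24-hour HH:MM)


Depart: 10:40
Leg 1: +169 min -> 13:29
Layover: +158 min -> 16:07
Leg 2: +170 min -> 18:57
Total travel: 497 minutes = 8h 17m
Arrival: 18:57

18:57


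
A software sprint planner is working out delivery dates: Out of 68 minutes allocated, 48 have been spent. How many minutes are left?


Total budget: 68 minutes
Time used: 48 minutes
Remaining: 68 - 48 = 20 minutes
Percent used: 70.6%
Percent remaining: 29.4%

20


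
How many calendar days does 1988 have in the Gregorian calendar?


Year: 1988
Check leap year rules:
Divisible by 4? Yes
Divisible by 100? No
1988 is a leap year
Days: 366

366


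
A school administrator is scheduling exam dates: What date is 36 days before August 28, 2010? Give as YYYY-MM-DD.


Start: 2010-08-28
Subtracting 36 days
Days already passed in August: 28
After going back through August: 8 more days to subtract
July 2010 has 31 days, need 8
Result: 2010-07-23

2010-07-23


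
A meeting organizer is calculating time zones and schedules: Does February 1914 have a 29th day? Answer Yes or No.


Year: 1914
Divisible by 4? 1914 / 4 = 478.5 -> No
Not divisible by 4, so NOT a leap year

No


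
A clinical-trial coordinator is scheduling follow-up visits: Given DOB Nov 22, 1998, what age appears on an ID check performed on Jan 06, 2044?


Birth: 1998-11-22
Reference: 2044-01-06
Year difference: 2044 - 1998 = 46
Has birthday (11-22) occurred by 01-06? No
Birthday not yet reached this year -> subtract 1
Age in full years: 45

45


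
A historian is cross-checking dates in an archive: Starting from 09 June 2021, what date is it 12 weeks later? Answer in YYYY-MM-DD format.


Start: 2021-06-09
Weeks to add: 12
Convert to days: 12 x 7 = 84 days
Add 84 days to 2021-06-09
Result: 2021-09-01

2021-09-01


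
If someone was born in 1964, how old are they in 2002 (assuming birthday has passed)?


Birth year: 1964
Current year: 2002
Age = current year - birth year
Age = 2002 - 1964 = 38

38


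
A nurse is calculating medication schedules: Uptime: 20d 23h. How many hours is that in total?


Days: 20
Extra hours: 23
Hours per day: 24
Days to hours: 20 x 24 = 480
Total: 480 + 23 = 503

503


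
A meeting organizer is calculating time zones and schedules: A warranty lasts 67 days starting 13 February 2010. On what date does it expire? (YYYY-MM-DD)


Start: 2010-02-13
Adding 67 days
Days remaining in February: 15
After February: 52 days still to add
March 2010: 31 days, 21 remaining
April 2010 has 30 days, need 21
Result: 2010-04-21

2010-04-21


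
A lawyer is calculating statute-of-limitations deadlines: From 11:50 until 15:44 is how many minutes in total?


Start time: 11:50 = 710 minutes from midnight
End time: 15:44 = 944 minutes from midnight
Difference: 944 - 710 = 234 minutes
That is 3 hours and 54 minutes

234


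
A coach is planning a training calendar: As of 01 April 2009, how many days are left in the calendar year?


Start: April 01, 2009
End: December 31, 2009
Days left in April: 29
May: 31
June: 30
July: 31
August: 31
... plus remaining months
Sum of remaining months: 245
Total: 29 + 245 = 274

274


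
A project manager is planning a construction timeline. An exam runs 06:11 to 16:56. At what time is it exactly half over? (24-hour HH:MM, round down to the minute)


Start time: 06:11 = 371 minutes from midnight
End time: 16:56 = 1016 minutes from midnight
Sum: 371 + 1016 = 1387
Midpoint: 1387 / 2 = 693 minutes
Convert: 693 / 60 = 11 hours, 33 minutes
Result: 11:33

11:33


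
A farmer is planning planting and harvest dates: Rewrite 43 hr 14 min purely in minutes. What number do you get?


Hours: 43
Extra minutes: 14
Minutes per hour: 60
Hours to minutes: 43 x 60 = 2580
Total: 2580 + 14 = 2594

2594


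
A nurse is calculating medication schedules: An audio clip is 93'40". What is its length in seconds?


Minutes: 93
Seconds: 40
Convert minutes to seconds: 93 x 60 = 5580
Add remaining seconds: 5580 + 40 = 5620

5620


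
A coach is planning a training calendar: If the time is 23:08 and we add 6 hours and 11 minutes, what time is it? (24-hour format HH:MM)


Start time: 23:08
Adding: 6 hours 11 minutes
Minutes: 8 + 11 = 19
Hours: 23 + 6 + 0 = 29
Hour wraparound: 29 mod 24 = 5
Result: 05:19

05:19


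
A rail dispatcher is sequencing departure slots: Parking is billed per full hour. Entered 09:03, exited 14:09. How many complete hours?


Start: 09:03
End: 14:09
Hour difference: 14 - 9 = 5 hours
Minute difference: 9 - 3 = 6 minutes
Total minutes: 306
Complete hours: 306 / 60 = 5 (remainder 6)

5


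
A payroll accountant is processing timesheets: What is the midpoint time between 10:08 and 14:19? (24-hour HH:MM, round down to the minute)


Start time: 10:08 = 608 minutes from midnight
End time: 14:19 = 859 minutes from midnight
Sum: 608 + 859 = 1467
Midpoint: 1467 / 2 = 733 minutes
Convert: 733 / 60 = 12 hours, 13 minutes
Result: 12:13

12:13


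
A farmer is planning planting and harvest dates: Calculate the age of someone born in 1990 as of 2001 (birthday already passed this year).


Birth year: 1990
Current year: 2001
Age = current year - birth year
Age = 2001 - 1990 = 11

11


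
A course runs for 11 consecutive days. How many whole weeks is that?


Total days: 11
Days per week: 7
Division: 11 / 7 = 1 remainder 4
Complete weeks: 1
Remaining days: 4

1


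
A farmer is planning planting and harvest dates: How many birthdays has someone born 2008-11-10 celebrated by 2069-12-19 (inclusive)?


Birth: 2008-11-10
Reference: 2069-12-19
Year difference: 2069 - 2008 = 61
Has birthday (11-10) occurred by 12-19? Yes
Age in full years: 61

61


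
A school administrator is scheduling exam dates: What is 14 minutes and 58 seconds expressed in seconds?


Minutes: 14
Extra seconds: 58
Seconds per minute: 60
Minutes to seconds: 14 x 60 = 840
Total: 840 + 58 = 898

898


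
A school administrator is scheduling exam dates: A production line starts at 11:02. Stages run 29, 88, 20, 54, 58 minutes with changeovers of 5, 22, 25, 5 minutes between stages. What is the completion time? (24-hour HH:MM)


Start: 11:02 = 662 min from midnight
  after task 1 (29 min): 11:31
  after break (5 min): 11:36
  after task 2 (88 min): 13:04
  after break (22 min): 13:26
  after task 3 (20 min): 13:46
  after break (25 min): 14:11
  after task 4 (54 min): 15:05
  after break (5 min): 15:10
  after task 5 (58 min): 16:08
Total elapsed: 306 minutes
End time: 16:08

16:08


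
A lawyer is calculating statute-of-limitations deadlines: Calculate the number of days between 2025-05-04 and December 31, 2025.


Start: May 04, 2025
End: December 31, 2025
Days left in May: 27
June: 30
July: 31
August: 31
September: 30
... plus remaining months
Sum of remaining months: 214
Total: 27 + 214 = 241

241


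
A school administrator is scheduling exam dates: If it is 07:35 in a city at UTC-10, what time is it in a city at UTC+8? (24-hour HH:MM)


Local time: 07:35 at UTC-10 (offset -10h)
Target zone: UTC+8 (offset 8h)
Difference: 8 - (-10) = 18 hours
Calculation: 7 + (18) = 25
Wraparound: (25) mod 24 = 1
Result: 01:35

01:35


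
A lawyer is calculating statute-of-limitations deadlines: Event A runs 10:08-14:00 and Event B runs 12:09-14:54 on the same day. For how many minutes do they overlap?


Interval A: [608, 840] minutes from midnight
Interval B: [729, 894] minutes from midnight
Overlap start = max(608, 729) = 729
Overlap end = min(840, 894) = 840
Overlap = 840 - 729 = 111 minutes

111


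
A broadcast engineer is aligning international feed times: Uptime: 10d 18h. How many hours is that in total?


Days: 10
Extra hours: 18
Hours per day: 24
Days to hours: 10 x 24 = 240
Total: 240 + 18 = 258

258


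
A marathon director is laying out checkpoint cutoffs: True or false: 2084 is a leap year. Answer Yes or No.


Year: 2084
Divisible by 4? 2084 / 4 = 521.0 -> Yes
Divisible by 100? 2084 / 100 = 20.84 -> No
Divisible by 4 but not 100, so it IS a leap year

Yes


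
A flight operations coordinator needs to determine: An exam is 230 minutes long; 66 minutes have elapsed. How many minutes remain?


Total budget: 230 minutes
Time used: 66 minutes
Remaining: 230 - 66 = 164 minutes
Percent used: 28.7%
Percent remaining: 71.3%

164


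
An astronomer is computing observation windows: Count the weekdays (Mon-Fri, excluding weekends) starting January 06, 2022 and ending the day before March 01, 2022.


Start: 2022-01-06 (Thursday)
End (exclusive): 2022-03-01 (Tuesday)
Total calendar days: 54
Full weeks: 54 // 7 = 7 -> 35 weekdays
Remaining 5 days starting on Thursday:
  Thu(w), Fri(w), Sat(-), Sun(-), Mon(w) -> 3 weekdays
Total business days: 35 + 3 = 38

38


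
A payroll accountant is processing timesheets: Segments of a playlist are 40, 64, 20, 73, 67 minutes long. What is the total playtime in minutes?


Durations: 40, 64, 20, 73, 67
Running sum: 40
+ 64 = 104
+ 20 = 124
+ 73 = 197
+ 67 = 264
Total duration: 264 minutes
That is 4 hours and 24 minutes

264


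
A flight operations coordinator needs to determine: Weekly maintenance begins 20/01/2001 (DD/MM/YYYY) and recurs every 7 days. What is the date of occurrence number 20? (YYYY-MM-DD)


First occurrence: 2001-01-20 (occurrence 1)
Each occurrence is 7 days after the previous.
Occurrence 20 is 19 weeks after the first.
19 weeks = 133 days
2001-01-20 + 133 days = 2001-06-02

2001-06-02


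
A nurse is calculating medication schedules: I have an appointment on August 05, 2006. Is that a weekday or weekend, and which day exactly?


Date: 2006-08-05
January 1, 2006 is a Sunday
Day of year: 217
Offset from Jan 1: 216 days
216 mod 7 = 6
Result: Saturday

Saturday


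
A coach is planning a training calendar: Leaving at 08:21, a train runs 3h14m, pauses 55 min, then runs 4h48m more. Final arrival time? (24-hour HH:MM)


Depart: 08:21
Leg 1: +194 min -> 11:35
Layover: +55 min -> 12:30
Leg 2: +288 min -> 17:18
Total travel: 537 minutes = 8h 57m
Arrival: 17:18

17:18


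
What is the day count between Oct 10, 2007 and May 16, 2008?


Start date: 2007-10-10
End date: 2008-05-16
Oct 2007: +22 days
Nov 2007: +30 days
Dec 2007: +31 days
... (5 more months)
Total: 219 days

219


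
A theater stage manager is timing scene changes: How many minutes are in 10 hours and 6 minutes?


Hours: 10
Minutes: 6
Convert hours to minutes: 10 x 60 = 600
Add remaining minutes: 600 + 6 = 606

606


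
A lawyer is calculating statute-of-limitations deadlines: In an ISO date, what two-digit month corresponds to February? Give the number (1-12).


Calendar month order:
1. January
2. February <--
3. March
February is month number 2

2


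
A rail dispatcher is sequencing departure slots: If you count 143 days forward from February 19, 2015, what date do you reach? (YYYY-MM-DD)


Start: 2015-02-19
Adding 143 days
Days remaining in February: 9
After February: 134 days still to add
March 2015: 31 days, 103 remaining
April 2015: 30 days, 73 remaining
May 2015: 31 days, 42 remaining
June 2015: 30 days, 12 remaining
Result: 2015-07-12

2015-07-12


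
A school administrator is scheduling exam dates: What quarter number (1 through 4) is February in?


Month: February (month 2)
Q1: January-March (months 1-3)
Q2: April-June (months 4-6)
Q3: July-September (months 7-9)
Q4: October-December (months 10-12)
Month 2 falls in Q1

1


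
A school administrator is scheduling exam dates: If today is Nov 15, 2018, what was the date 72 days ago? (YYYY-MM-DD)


Start: 2018-11-15
Subtracting 72 days
Days already passed in November: 15
After going back through November: 57 more days to subtract
October 2018: 31 days, 26 remaining
September 2018 has 30 days, need 26
Result: 2018-09-04

2018-09-04


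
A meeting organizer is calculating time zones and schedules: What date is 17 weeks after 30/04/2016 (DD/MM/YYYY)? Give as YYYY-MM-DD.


Start: 2016-04-30
Weeks to add: 17
Convert to days: 17 x 7 = 119 days
Add 119 days to 2016-04-30
Result: 2016-08-27

2016-08-27


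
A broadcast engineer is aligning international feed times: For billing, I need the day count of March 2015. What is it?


Month: March
Year: 2015
March is a 31-day month
Total: 31 days

31


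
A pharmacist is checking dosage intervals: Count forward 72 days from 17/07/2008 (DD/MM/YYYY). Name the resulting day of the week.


Start: 2008-07-17 (Thursday)
Step 1 - find target date: add 72 days
  2008-07-17 + 72 days = 2008-09-27
Step 2 - day of week:
  72 mod 7 = 2
  Thursday + 2 days -> Saturday
Result: Saturday (2008-09-27)

Saturday


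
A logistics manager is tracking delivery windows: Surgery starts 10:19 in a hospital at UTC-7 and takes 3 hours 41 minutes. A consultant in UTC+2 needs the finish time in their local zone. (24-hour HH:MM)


Start: 10:19 in UTC-7
Step 1 - add duration:
  minutes: 19 + 41 = 60 (carry 1h)
  hours: 10 + 3 + 1 = 14
  end in UTC-7: 14:00
Step 2 - convert UTC-7 -> UTC+2:
  offset difference: 2 - (-7) = 9 hours
  14 + (9) = 23 -> mod 24 = 23
Result: 23:00 in UTC+2

23:00


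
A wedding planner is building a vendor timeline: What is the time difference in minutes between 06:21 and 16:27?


Start time: 06:21 = 381 minutes from midnight
End time: 16:27 = 987 minutes from midnight
Difference: 987 - 381 = 606 minutes
That is 10 hours and 6 minutes

606


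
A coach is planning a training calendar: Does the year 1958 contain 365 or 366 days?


Year: 1958
Check leap year rules:
Divisible by 4? No
1958 is not a leap year
Days: 365

365


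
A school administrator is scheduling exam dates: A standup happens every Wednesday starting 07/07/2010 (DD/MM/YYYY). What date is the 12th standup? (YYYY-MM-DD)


First occurrence: 2010-07-07 (occurrence 1)
Each occurrence is 7 days after the previous.
Occurrence 12 is 11 weeks after the first.
11 weeks = 77 days
2010-07-07 + 77 days = 2010-09-22

2010-09-22


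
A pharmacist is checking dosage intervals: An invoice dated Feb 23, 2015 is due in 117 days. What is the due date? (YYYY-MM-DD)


Start: 2015-02-23
Adding 117 days
Days remaining in February: 5
After February: 112 days still to add
March 2015: 31 days, 81 remaining
April 2015: 30 days, 51 remaining
May 2015: 31 days, 20 remaining
June 2015 has 30 days, need 20
Result: 2015-06-20

2015-06-20
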